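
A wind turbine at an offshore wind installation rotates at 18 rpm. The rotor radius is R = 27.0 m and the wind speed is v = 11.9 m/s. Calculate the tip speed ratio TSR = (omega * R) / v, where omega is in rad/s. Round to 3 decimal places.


Convert rotational speed to rad/s:
  omega = 18 * 2 * pi / 60 = 1.885 rad/s
Compute tip speed:
  v_tip = omega * R = 1.885 * 27.0 = 50.894 m/s
Tip speed ratio:
  TSR = v_tip / v_wind = 50.894 / 11.9 = 4.277

4.277


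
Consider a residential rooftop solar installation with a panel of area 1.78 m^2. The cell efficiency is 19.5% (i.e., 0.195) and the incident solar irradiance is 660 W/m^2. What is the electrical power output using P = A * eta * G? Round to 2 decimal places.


Use the solar power formula P = A * eta * G.
Given: A = 1.78 m^2, eta = 0.195, G = 660 W/m^2
P = 1.78 * 0.195 * 660
P = 229.09 W

229.09


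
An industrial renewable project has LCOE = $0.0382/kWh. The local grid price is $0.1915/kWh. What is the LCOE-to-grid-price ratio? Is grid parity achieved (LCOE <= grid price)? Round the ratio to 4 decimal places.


Compare LCOE to grid price:
  LCOE = $0.0382/kWh, Grid price = $0.1915/kWh
  Ratio = LCOE / grid_price = 0.0382 / 0.1915 = 0.1995
  Grid parity achieved (ratio <= 1)? yes

0.1995


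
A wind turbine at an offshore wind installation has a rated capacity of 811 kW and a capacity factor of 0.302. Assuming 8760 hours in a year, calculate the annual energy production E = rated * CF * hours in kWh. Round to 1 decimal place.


Annual energy = rated_kW * capacity_factor * hours_per_year
Given: P_rated = 811 kW, CF = 0.302, hours = 8760
E = 811 * 0.302 * 8760
E = 2145516.7 kWh

2145516.7


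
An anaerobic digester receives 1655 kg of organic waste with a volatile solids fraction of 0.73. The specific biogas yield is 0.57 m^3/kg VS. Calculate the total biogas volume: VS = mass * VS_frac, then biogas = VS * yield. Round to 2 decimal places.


Compute volatile solids:
  VS = mass * VS_fraction = 1655 * 0.73 = 1208.15 kg
Calculate biogas volume:
  Biogas = VS * specific_yield = 1208.15 * 0.57
  Biogas = 688.65 m^3

688.65


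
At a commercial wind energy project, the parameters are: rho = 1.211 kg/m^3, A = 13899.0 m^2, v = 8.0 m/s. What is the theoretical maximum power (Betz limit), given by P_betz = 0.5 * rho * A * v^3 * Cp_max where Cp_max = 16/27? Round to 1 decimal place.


The Betz coefficient Cp_max = 16/27 = 0.5926
v^3 = 8.0^3 = 512.0
P_betz = 0.5 * rho * A * v^3 * Cp_max
P_betz = 0.5 * 1.211 * 13899.0 * 512.0 * 0.5926
P_betz = 2553429.6 W

2553429.6


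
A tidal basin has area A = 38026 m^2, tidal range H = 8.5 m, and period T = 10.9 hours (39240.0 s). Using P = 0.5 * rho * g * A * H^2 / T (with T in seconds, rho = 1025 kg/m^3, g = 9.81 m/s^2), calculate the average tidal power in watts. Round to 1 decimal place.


Convert period to seconds: T = 10.9 * 3600 = 39240.0 s
H^2 = 8.5^2 = 72.25
P = 0.5 * rho * g * A * H^2 / T
P = 0.5 * 1025 * 9.81 * 38026 * 72.25 / 39240.0
P = 352007.9 W

352007.9


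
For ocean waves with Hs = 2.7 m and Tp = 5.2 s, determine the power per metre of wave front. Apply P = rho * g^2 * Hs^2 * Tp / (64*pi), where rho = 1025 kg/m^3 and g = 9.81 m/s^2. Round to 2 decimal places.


Apply wave power formula:
  g^2 = 9.81^2 = 96.2361
  Hs^2 = 2.7^2 = 7.29
  Numerator = rho * g^2 * Hs^2 * Tp = 1025 * 96.2361 * 7.29 * 5.2 = 3739321.03
  Denominator = 64 * pi = 201.0619
  P = 3739321.03 / 201.0619 = 18597.86 W/m

18597.86


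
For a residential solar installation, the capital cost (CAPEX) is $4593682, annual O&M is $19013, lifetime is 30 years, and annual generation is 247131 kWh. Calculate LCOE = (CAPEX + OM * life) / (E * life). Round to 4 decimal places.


Total cost = CAPEX + OM * lifetime = 4593682 + 19013 * 30 = 4593682 + 570390 = 5164072
Total generation = annual * lifetime = 247131 * 30 = 7413930 kWh
LCOE = 5164072 / 7413930
LCOE = 0.6965 $/kWh

0.6965


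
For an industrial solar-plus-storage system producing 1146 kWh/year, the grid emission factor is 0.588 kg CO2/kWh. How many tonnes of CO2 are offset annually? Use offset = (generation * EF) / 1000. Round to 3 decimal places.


CO2 offset in kg = generation * emission_factor
CO2 offset = 1146 * 0.588 = 673.85 kg
Convert to tonnes:
  CO2 offset = 673.85 / 1000 = 0.674 tonnes

0.674


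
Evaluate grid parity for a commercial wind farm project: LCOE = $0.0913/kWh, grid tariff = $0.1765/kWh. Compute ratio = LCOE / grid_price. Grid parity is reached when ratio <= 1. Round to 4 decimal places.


Compare LCOE to grid price:
  LCOE = $0.0913/kWh, Grid price = $0.1765/kWh
  Ratio = LCOE / grid_price = 0.0913 / 0.1765 = 0.5173
  Grid parity achieved (ratio <= 1)? yes

0.5173


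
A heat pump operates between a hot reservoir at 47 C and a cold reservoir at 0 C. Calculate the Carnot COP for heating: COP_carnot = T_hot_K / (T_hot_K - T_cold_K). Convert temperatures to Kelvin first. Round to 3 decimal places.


Convert to Kelvin:
  T_hot = 47 + 273.15 = 320.15 K
  T_cold = 0 + 273.15 = 273.15 K
Apply Carnot COP formula:
  COP = T_hot_K / (T_hot_K - T_cold_K) = 320.15 / 47.0
  COP = 6.812

6.812


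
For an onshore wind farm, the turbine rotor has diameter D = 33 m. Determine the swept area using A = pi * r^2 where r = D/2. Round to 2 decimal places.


Compute the rotor radius:
  r = D / 2 = 33 / 2 = 16.5 m
Calculate swept area:
  A = pi * r^2 = pi * 16.5^2
  A = 855.30 m^2

855.30


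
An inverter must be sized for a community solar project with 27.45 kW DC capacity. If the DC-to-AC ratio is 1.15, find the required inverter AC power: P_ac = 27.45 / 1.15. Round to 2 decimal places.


The inverter AC capacity is determined by the DC/AC ratio.
Given: P_dc = 27.45 kW, DC/AC ratio = 1.15
P_ac = P_dc / ratio = 27.45 / 1.15
P_ac = 23.87 kW

23.87


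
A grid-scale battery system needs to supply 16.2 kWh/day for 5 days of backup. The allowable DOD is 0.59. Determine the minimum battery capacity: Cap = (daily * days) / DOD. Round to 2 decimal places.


Total energy needed = daily * days = 16.2 * 5 = 81.0 kWh
Account for depth of discharge:
  Cap = total_energy / DOD = 81.0 / 0.59
  Cap = 137.29 kWh

137.29


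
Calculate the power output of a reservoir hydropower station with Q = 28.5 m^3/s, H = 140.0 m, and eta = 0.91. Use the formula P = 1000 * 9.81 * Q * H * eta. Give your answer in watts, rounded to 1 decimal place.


Apply the hydropower formula P = rho * g * Q * H * eta
rho * g = 1000 * 9.81 = 9810.0
P = 9810.0 * 28.5 * 140.0 * 0.91
P = 35619129.0 W

35619129.0


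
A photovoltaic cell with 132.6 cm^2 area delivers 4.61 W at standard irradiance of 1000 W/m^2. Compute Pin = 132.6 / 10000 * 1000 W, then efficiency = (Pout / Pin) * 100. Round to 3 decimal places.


First compute the input power:
  Pin = area_cm2 / 10000 * G = 132.6 / 10000 * 1000 = 13.26 W
Then compute efficiency:
  Efficiency = (Pout / Pin) * 100 = (4.61 / 13.26) * 100
  Efficiency = 34.766%

34.766


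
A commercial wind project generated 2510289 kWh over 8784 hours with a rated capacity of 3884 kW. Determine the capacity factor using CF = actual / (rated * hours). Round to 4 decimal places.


Capacity factor = actual output / maximum possible output
Maximum possible = rated * hours = 3884 * 8784 = 34117056 kWh
CF = 2510289 / 34117056
CF = 0.0736

0.0736


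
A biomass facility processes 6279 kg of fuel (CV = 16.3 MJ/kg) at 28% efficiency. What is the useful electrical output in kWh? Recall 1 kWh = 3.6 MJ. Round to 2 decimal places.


Total energy = mass * CV = 6279 * 16.3 = 102347.7 MJ
Useful energy = total * eta = 102347.7 * 0.28 = 28657.36 MJ
Convert to kWh: 28657.36 / 3.6
Useful energy = 7960.38 kWh

7960.38


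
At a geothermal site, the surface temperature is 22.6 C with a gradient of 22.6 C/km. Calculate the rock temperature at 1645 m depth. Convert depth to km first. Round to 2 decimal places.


Convert depth to km: 1645 / 1000 = 1.645 km
Temperature increase = gradient * depth_km = 22.6 * 1.645 = 37.18 C
Temperature at depth = T_surface + delta_T = 22.6 + 37.18
T = 59.78 C

59.78


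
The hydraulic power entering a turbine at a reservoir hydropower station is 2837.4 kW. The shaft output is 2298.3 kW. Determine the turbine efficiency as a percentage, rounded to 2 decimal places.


Turbine efficiency = (output power / input power) * 100
eta = (2298.3 / 2837.4) * 100
eta = 81.00%

81.00


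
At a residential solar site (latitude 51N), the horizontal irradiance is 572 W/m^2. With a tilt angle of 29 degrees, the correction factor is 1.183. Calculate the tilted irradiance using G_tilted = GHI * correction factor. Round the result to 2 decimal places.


Identify the given values:
  GHI = 572 W/m^2, tilt correction factor = 1.183
Apply the formula G_tilted = GHI * factor:
  G_tilted = 572 * 1.183
  G_tilted = 676.68 W/m^2

676.68


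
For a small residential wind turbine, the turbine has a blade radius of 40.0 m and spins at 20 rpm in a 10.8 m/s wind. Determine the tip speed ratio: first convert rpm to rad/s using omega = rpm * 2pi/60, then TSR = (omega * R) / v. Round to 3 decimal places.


Convert rotational speed to rad/s:
  omega = 20 * 2 * pi / 60 = 2.0944 rad/s
Compute tip speed:
  v_tip = omega * R = 2.0944 * 40.0 = 83.776 m/s
Tip speed ratio:
  TSR = v_tip / v_wind = 83.776 / 10.8 = 7.757

7.757


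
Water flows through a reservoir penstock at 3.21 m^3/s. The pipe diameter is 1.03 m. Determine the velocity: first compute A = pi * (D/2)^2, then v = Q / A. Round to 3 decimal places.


Compute pipe cross-sectional area:
  A = pi * (D/2)^2 = pi * (1.03/2)^2 = 0.8332 m^2
Calculate velocity:
  v = Q / A = 3.21 / 0.8332
  v = 3.852 m/s

3.852


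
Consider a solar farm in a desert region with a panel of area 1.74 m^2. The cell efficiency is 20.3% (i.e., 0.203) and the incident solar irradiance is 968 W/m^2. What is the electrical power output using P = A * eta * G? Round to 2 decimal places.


Use the solar power formula P = A * eta * G.
Given: A = 1.74 m^2, eta = 0.203, G = 968 W/m^2
P = 1.74 * 0.203 * 968
P = 341.92 W

341.92


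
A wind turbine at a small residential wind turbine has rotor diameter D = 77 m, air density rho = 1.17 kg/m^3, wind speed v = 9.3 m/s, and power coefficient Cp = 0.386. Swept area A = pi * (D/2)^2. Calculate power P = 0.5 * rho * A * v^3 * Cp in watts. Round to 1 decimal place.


Step 1 -- Compute swept area:
  A = pi * (D/2)^2 = pi * (77/2)^2 = 4656.63 m^2
Step 2 -- Apply wind power equation:
  P = 0.5 * rho * A * v^3 * Cp
  v^3 = 9.3^3 = 804.357
  P = 0.5 * 1.17 * 4656.63 * 804.357 * 0.386
  P = 845791.6 W

845791.6


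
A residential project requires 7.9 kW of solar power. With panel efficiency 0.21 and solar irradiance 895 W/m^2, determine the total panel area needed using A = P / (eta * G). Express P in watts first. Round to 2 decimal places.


Convert target power to watts: P = 7.9 * 1000 = 7900.0 W
Compute denominator: eta * G = 0.21 * 895 = 187.95
Required area A = P / (eta * G) = 7900.0 / 187.95
A = 42.03 m^2

42.03


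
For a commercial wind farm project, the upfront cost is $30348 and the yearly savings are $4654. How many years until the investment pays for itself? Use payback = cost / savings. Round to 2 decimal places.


Simple payback period = initial cost / annual savings
Payback = 30348 / 4654
Payback = 6.52 years

6.52


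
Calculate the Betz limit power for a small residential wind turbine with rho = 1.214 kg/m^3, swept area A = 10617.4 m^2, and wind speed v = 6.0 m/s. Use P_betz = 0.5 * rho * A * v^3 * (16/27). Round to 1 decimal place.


The Betz coefficient Cp_max = 16/27 = 0.5926
v^3 = 6.0^3 = 216.0
P_betz = 0.5 * rho * A * v^3 * Cp_max
P_betz = 0.5 * 1.214 * 10617.4 * 216.0 * 0.5926
P_betz = 824929.5 W

824929.5


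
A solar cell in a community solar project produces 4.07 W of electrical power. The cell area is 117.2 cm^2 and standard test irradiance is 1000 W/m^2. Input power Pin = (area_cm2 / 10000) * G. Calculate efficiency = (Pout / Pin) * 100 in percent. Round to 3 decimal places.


First compute the input power:
  Pin = area_cm2 / 10000 * G = 117.2 / 10000 * 1000 = 11.72 W
Then compute efficiency:
  Efficiency = (Pout / Pin) * 100 = (4.07 / 11.72) * 100
  Efficiency = 34.727%

34.727


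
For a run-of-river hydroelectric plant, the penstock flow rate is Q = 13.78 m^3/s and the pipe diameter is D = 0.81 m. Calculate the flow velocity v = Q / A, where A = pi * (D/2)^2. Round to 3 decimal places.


Compute pipe cross-sectional area:
  A = pi * (D/2)^2 = pi * (0.81/2)^2 = 0.5153 m^2
Calculate velocity:
  v = Q / A = 13.78 / 0.5153
  v = 26.742 m/s

26.742


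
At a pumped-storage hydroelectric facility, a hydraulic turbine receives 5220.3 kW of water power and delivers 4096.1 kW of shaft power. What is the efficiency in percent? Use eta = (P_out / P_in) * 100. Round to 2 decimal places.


Turbine efficiency = (output power / input power) * 100
eta = (4096.1 / 5220.3) * 100
eta = 78.46%

78.46


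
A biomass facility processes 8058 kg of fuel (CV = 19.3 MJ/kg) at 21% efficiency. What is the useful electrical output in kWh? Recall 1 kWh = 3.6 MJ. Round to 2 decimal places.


Total energy = mass * CV = 8058 * 19.3 = 155519.4 MJ
Useful energy = total * eta = 155519.4 * 0.21 = 32659.07 MJ
Convert to kWh: 32659.07 / 3.6
Useful energy = 9071.97 kWh

9071.97


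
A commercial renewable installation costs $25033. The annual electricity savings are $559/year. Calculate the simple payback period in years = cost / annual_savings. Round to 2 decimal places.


Simple payback period = initial cost / annual savings
Payback = 25033 / 559
Payback = 44.78 years

44.78


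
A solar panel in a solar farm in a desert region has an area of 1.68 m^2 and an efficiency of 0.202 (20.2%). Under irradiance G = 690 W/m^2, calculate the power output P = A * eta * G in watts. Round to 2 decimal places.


Use the solar power formula P = A * eta * G.
Given: A = 1.68 m^2, eta = 0.202, G = 690 W/m^2
P = 1.68 * 0.202 * 690
P = 234.16 W

234.16


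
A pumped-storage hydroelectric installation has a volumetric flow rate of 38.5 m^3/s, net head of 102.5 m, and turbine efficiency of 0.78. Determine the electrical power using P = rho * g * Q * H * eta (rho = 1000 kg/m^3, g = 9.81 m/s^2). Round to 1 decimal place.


Apply the hydropower formula P = rho * g * Q * H * eta
rho * g = 1000 * 9.81 = 9810.0
P = 9810.0 * 38.5 * 102.5 * 0.78
P = 30195915.8 W

30195915.8


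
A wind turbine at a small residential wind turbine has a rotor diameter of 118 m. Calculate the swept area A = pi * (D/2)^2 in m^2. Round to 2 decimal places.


Compute the rotor radius:
  r = D / 2 = 118 / 2 = 59.0 m
Calculate swept area:
  A = pi * r^2 = pi * 59.0^2
  A = 10935.88 m^2

10935.88


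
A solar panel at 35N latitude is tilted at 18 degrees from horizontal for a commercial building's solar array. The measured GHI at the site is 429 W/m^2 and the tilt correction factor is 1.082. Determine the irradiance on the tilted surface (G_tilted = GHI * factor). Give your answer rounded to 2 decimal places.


Identify the given values:
  GHI = 429 W/m^2, tilt correction factor = 1.082
Apply the formula G_tilted = GHI * factor:
  G_tilted = 429 * 1.082
  G_tilted = 464.18 W/m^2

464.18


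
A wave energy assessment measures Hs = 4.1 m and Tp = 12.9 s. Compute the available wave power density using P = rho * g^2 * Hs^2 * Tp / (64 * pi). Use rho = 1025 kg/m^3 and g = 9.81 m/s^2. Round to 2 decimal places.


Apply wave power formula:
  g^2 = 9.81^2 = 96.2361
  Hs^2 = 4.1^2 = 16.81
  Numerator = rho * g^2 * Hs^2 * Tp = 1025 * 96.2361 * 16.81 * 12.9 = 21390419.6
  Denominator = 64 * pi = 201.0619
  P = 21390419.6 / 201.0619 = 106387.22 W/m

106387.22


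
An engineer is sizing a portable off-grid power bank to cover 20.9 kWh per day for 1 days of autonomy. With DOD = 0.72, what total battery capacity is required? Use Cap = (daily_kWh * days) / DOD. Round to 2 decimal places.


Total energy needed = daily * days = 20.9 * 1 = 20.9 kWh
Account for depth of discharge:
  Cap = total_energy / DOD = 20.9 / 0.72
  Cap = 29.03 kWh

29.03


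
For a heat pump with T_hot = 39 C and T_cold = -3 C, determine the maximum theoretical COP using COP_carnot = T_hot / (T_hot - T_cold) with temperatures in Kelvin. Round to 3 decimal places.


Convert to Kelvin:
  T_hot = 39 + 273.15 = 312.15 K
  T_cold = -3 + 273.15 = 270.15 K
Apply Carnot COP formula:
  COP = T_hot_K / (T_hot_K - T_cold_K) = 312.15 / 42.0
  COP = 7.432

7.432


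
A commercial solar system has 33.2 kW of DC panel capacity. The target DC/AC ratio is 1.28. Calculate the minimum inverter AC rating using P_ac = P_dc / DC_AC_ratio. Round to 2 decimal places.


The inverter AC capacity is determined by the DC/AC ratio.
Given: P_dc = 33.2 kW, DC/AC ratio = 1.28
P_ac = P_dc / ratio = 33.2 / 1.28
P_ac = 25.94 kW

25.94


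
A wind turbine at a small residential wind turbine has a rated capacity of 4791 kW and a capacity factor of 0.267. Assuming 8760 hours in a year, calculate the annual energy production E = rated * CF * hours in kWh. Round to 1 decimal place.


Annual energy = rated_kW * capacity_factor * hours_per_year
Given: P_rated = 4791 kW, CF = 0.267, hours = 8760
E = 4791 * 0.267 * 8760
E = 11205765.7 kWh

11205765.7


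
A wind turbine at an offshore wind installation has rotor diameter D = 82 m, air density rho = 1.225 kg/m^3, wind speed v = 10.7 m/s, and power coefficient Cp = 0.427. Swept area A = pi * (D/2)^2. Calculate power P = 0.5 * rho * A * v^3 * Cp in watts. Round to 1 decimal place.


Step 1 -- Compute swept area:
  A = pi * (D/2)^2 = pi * (82/2)^2 = 5281.02 m^2
Step 2 -- Apply wind power equation:
  P = 0.5 * rho * A * v^3 * Cp
  v^3 = 10.7^3 = 1225.043
  P = 0.5 * 1.225 * 5281.02 * 1225.043 * 0.427
  P = 1692009.9 W

1692009.9


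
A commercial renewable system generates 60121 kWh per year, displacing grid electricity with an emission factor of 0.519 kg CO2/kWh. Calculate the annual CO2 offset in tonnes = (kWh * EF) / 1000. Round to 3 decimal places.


CO2 offset in kg = generation * emission_factor
CO2 offset = 60121 * 0.519 = 31202.8 kg
Convert to tonnes:
  CO2 offset = 31202.8 / 1000 = 31.203 tonnes

31.203


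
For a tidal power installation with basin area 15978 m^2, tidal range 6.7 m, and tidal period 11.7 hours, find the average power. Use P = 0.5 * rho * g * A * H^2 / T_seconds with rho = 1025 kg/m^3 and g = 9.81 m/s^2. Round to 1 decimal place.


Convert period to seconds: T = 11.7 * 3600 = 42120.0 s
H^2 = 6.7^2 = 44.89
P = 0.5 * rho * g * A * H^2 / T
P = 0.5 * 1025 * 9.81 * 15978 * 44.89 / 42120.0
P = 85614.3 W

85614.3


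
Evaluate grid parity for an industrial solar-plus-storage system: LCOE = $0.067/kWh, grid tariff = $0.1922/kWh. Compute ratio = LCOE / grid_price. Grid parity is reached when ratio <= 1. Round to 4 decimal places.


Compare LCOE to grid price:
  LCOE = $0.067/kWh, Grid price = $0.1922/kWh
  Ratio = LCOE / grid_price = 0.067 / 0.1922 = 0.3486
  Grid parity achieved (ratio <= 1)? yes

0.3486


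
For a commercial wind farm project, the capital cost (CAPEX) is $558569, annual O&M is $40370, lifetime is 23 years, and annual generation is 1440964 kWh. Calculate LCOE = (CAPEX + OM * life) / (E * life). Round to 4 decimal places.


Total cost = CAPEX + OM * lifetime = 558569 + 40370 * 23 = 558569 + 928510 = 1487079
Total generation = annual * lifetime = 1440964 * 23 = 33142172 kWh
LCOE = 1487079 / 33142172
LCOE = 0.0449 $/kWh

0.0449


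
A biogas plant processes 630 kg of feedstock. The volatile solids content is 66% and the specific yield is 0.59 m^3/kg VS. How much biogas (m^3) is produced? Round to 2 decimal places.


Compute volatile solids:
  VS = mass * VS_fraction = 630 * 0.66 = 415.8 kg
Calculate biogas volume:
  Biogas = VS * specific_yield = 415.8 * 0.59
  Biogas = 245.32 m^3

245.32


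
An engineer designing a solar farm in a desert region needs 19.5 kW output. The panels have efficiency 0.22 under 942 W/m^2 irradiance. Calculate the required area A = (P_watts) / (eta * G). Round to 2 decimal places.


Convert target power to watts: P = 19.5 * 1000 = 19500.0 W
Compute denominator: eta * G = 0.22 * 942 = 207.24
Required area A = P / (eta * G) = 19500.0 / 207.24
A = 94.09 m^2

94.09


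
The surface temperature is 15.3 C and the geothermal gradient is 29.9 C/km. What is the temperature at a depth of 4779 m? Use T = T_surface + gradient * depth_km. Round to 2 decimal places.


Convert depth to km: 4779 / 1000 = 4.779 km
Temperature increase = gradient * depth_km = 29.9 * 4.779 = 142.89 C
Temperature at depth = T_surface + delta_T = 15.3 + 142.89
T = 158.19 C

158.19


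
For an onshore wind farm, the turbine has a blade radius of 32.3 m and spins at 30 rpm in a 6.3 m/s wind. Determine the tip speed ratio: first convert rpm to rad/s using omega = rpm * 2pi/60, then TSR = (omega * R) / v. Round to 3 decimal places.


Convert rotational speed to rad/s:
  omega = 30 * 2 * pi / 60 = 3.1416 rad/s
Compute tip speed:
  v_tip = omega * R = 3.1416 * 32.3 = 101.473 m/s
Tip speed ratio:
  TSR = v_tip / v_wind = 101.473 / 6.3 = 16.107

16.107


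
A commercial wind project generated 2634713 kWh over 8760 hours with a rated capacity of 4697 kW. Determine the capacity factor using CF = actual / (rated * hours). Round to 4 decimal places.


Capacity factor = actual output / maximum possible output
Maximum possible = rated * hours = 4697 * 8760 = 41145720 kWh
CF = 2634713 / 41145720
CF = 0.0640

0.0640


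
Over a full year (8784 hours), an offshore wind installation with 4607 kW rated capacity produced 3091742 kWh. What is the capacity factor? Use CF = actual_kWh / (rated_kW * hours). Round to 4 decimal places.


Capacity factor = actual output / maximum possible output
Maximum possible = rated * hours = 4607 * 8784 = 40467888 kWh
CF = 3091742 / 40467888
CF = 0.0764

0.0764


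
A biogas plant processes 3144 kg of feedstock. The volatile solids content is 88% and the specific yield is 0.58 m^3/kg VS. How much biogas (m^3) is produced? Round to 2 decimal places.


Compute volatile solids:
  VS = mass * VS_fraction = 3144 * 0.88 = 2766.72 kg
Calculate biogas volume:
  Biogas = VS * specific_yield = 2766.72 * 0.58
  Biogas = 1604.70 m^3

1604.70


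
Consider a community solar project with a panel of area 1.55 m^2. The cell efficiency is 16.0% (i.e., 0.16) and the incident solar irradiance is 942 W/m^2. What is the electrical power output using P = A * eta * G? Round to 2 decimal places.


Use the solar power formula P = A * eta * G.
Given: A = 1.55 m^2, eta = 0.16, G = 942 W/m^2
P = 1.55 * 0.16 * 942
P = 233.62 W

233.62


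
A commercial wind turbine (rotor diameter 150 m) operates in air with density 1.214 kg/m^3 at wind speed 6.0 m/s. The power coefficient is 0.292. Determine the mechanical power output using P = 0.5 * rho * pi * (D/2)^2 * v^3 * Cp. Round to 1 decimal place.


Step 1 -- Compute swept area:
  A = pi * (D/2)^2 = pi * (150/2)^2 = 17671.46 m^2
Step 2 -- Apply wind power equation:
  P = 0.5 * rho * A * v^3 * Cp
  v^3 = 6.0^3 = 216.0
  P = 0.5 * 1.214 * 17671.46 * 216.0 * 0.292
  P = 676546.6 W

676546.6


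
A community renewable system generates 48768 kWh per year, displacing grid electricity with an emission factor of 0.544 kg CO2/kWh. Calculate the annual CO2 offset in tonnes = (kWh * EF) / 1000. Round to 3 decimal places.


CO2 offset in kg = generation * emission_factor
CO2 offset = 48768 * 0.544 = 26529.79 kg
Convert to tonnes:
  CO2 offset = 26529.79 / 1000 = 26.530 tonnes

26.530


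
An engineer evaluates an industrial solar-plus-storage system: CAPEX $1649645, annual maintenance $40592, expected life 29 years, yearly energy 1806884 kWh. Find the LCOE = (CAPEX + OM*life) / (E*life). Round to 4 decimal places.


Total cost = CAPEX + OM * lifetime = 1649645 + 40592 * 29 = 1649645 + 1177168 = 2826813
Total generation = annual * lifetime = 1806884 * 29 = 52399636 kWh
LCOE = 2826813 / 52399636
LCOE = 0.0539 $/kWh

0.0539


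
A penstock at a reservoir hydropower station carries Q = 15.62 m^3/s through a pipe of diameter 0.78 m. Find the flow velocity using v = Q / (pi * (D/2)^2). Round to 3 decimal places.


Compute pipe cross-sectional area:
  A = pi * (D/2)^2 = pi * (0.78/2)^2 = 0.4778 m^2
Calculate velocity:
  v = Q / A = 15.62 / 0.4778
  v = 32.689 m/s

32.689


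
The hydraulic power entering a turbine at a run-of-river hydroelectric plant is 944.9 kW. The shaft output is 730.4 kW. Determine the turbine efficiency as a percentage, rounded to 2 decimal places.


Turbine efficiency = (output power / input power) * 100
eta = (730.4 / 944.9) * 100
eta = 77.30%

77.30


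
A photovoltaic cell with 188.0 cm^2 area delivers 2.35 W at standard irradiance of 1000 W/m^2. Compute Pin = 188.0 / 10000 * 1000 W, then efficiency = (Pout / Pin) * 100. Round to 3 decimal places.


First compute the input power:
  Pin = area_cm2 / 10000 * G = 188.0 / 10000 * 1000 = 18.8 W
Then compute efficiency:
  Efficiency = (Pout / Pin) * 100 = (2.35 / 18.8) * 100
  Efficiency = 12.500%

12.500


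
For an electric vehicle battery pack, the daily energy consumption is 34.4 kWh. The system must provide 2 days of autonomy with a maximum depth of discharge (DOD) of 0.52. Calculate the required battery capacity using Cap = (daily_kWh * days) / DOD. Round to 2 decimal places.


Total energy needed = daily * days = 34.4 * 2 = 68.8 kWh
Account for depth of discharge:
  Cap = total_energy / DOD = 68.8 / 0.52
  Cap = 132.31 kWh

132.31


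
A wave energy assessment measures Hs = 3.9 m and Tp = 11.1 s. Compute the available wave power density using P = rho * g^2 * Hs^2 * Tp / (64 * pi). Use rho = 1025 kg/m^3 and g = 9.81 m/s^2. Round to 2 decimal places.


Apply wave power formula:
  g^2 = 9.81^2 = 96.2361
  Hs^2 = 3.9^2 = 15.21
  Numerator = rho * g^2 * Hs^2 * Tp = 1025 * 96.2361 * 15.21 * 11.1 = 16653827.92
  Denominator = 64 * pi = 201.0619
  P = 16653827.92 / 201.0619 = 82829.34 W/m

82829.34


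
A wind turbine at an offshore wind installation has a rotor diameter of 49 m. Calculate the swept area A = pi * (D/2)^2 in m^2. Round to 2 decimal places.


Compute the rotor radius:
  r = D / 2 = 49 / 2 = 24.5 m
Calculate swept area:
  A = pi * r^2 = pi * 24.5^2
  A = 1885.74 m^2

1885.74


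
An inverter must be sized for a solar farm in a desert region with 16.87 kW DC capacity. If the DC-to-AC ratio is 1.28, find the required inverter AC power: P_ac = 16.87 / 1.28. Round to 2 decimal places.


The inverter AC capacity is determined by the DC/AC ratio.
Given: P_dc = 16.87 kW, DC/AC ratio = 1.28
P_ac = P_dc / ratio = 16.87 / 1.28
P_ac = 13.18 kW

13.18


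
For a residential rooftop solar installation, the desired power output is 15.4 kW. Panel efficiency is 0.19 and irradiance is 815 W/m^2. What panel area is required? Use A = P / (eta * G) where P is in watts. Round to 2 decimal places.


Convert target power to watts: P = 15.4 * 1000 = 15400.0 W
Compute denominator: eta * G = 0.19 * 815 = 154.85
Required area A = P / (eta * G) = 15400.0 / 154.85
A = 99.45 m^2

99.45


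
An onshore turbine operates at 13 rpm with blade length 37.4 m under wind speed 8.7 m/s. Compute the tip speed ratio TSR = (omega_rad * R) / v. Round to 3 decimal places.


Convert rotational speed to rad/s:
  omega = 13 * 2 * pi / 60 = 1.3614 rad/s
Compute tip speed:
  v_tip = omega * R = 1.3614 * 37.4 = 50.915 m/s
Tip speed ratio:
  TSR = v_tip / v_wind = 50.915 / 8.7 = 5.852

5.852


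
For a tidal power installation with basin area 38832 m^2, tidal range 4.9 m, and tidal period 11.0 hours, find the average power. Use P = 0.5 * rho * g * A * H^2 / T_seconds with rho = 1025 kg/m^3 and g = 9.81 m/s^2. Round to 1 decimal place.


Convert period to seconds: T = 11.0 * 3600 = 39600.0 s
H^2 = 4.9^2 = 24.01
P = 0.5 * rho * g * A * H^2 / T
P = 0.5 * 1025 * 9.81 * 38832 * 24.01 / 39600.0
P = 118372.2 W

118372.2


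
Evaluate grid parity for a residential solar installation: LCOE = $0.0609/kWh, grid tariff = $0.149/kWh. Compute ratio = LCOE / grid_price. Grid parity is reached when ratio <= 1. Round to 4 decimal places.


Compare LCOE to grid price:
  LCOE = $0.0609/kWh, Grid price = $0.149/kWh
  Ratio = LCOE / grid_price = 0.0609 / 0.149 = 0.4087
  Grid parity achieved (ratio <= 1)? yes

0.4087


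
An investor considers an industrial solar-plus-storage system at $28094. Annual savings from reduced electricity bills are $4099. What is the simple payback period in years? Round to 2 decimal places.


Simple payback period = initial cost / annual savings
Payback = 28094 / 4099
Payback = 6.85 years

6.85


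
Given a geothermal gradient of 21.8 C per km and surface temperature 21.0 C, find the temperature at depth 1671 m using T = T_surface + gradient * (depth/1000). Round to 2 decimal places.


Convert depth to km: 1671 / 1000 = 1.671 km
Temperature increase = gradient * depth_km = 21.8 * 1.671 = 36.43 C
Temperature at depth = T_surface + delta_T = 21.0 + 36.43
T = 57.43 C

57.43


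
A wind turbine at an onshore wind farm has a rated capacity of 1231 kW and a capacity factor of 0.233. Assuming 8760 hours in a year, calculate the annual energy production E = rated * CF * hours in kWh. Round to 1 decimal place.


Annual energy = rated_kW * capacity_factor * hours_per_year
Given: P_rated = 1231 kW, CF = 0.233, hours = 8760
E = 1231 * 0.233 * 8760
E = 2512569.5 kWh

2512569.5


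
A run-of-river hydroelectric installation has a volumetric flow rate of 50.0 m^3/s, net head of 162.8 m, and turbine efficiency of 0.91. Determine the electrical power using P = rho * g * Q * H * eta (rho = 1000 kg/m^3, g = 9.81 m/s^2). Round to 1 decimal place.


Apply the hydropower formula P = rho * g * Q * H * eta
rho * g = 1000 * 9.81 = 9810.0
P = 9810.0 * 50.0 * 162.8 * 0.91
P = 72666594.0 W

72666594.0


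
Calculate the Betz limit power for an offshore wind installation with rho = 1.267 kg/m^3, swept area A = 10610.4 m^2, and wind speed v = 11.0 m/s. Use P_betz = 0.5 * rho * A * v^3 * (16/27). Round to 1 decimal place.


The Betz coefficient Cp_max = 16/27 = 0.5926
v^3 = 11.0^3 = 1331.0
P_betz = 0.5 * rho * A * v^3 * Cp_max
P_betz = 0.5 * 1.267 * 10610.4 * 1331.0 * 0.5926
P_betz = 5301669.5 W

5301669.5


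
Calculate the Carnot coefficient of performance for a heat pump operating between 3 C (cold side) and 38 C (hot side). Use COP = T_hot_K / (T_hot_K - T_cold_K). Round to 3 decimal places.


Convert to Kelvin:
  T_hot = 38 + 273.15 = 311.15 K
  T_cold = 3 + 273.15 = 276.15 K
Apply Carnot COP formula:
  COP = T_hot_K / (T_hot_K - T_cold_K) = 311.15 / 35.0
  COP = 8.890

8.890


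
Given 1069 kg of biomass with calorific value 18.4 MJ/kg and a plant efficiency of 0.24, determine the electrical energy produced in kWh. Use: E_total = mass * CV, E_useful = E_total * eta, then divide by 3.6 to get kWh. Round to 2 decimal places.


Total energy = mass * CV = 1069 * 18.4 = 19669.6 MJ
Useful energy = total * eta = 19669.6 * 0.24 = 4720.7 MJ
Convert to kWh: 4720.7 / 3.6
Useful energy = 1311.31 kWh

1311.31


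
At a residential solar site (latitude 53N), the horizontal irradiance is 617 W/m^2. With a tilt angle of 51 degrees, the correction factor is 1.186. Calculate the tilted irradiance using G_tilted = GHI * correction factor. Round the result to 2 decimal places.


Identify the given values:
  GHI = 617 W/m^2, tilt correction factor = 1.186
Apply the formula G_tilted = GHI * factor:
  G_tilted = 617 * 1.186
  G_tilted = 731.76 W/m^2

731.76


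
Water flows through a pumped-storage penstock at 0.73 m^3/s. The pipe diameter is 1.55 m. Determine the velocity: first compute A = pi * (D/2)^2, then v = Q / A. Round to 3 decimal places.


Compute pipe cross-sectional area:
  A = pi * (D/2)^2 = pi * (1.55/2)^2 = 1.8869 m^2
Calculate velocity:
  v = Q / A = 0.73 / 1.8869
  v = 0.387 m/s

0.387


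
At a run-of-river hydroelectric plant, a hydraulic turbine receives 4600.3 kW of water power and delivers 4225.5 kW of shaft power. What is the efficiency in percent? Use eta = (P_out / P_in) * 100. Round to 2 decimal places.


Turbine efficiency = (output power / input power) * 100
eta = (4225.5 / 4600.3) * 100
eta = 91.85%

91.85


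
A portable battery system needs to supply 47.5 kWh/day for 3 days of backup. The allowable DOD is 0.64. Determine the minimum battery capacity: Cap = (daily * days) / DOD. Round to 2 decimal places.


Total energy needed = daily * days = 47.5 * 3 = 142.5 kWh
Account for depth of discharge:
  Cap = total_energy / DOD = 142.5 / 0.64
  Cap = 222.66 kWh

222.66


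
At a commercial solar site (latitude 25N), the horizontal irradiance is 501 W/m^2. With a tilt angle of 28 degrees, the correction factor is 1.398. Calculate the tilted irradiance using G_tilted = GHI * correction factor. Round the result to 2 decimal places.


Identify the given values:
  GHI = 501 W/m^2, tilt correction factor = 1.398
Apply the formula G_tilted = GHI * factor:
  G_tilted = 501 * 1.398
  G_tilted = 700.40 W/m^2

700.40


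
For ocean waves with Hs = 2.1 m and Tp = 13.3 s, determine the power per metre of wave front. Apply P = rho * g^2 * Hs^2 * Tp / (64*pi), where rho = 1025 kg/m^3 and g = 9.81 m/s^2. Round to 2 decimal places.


Apply wave power formula:
  g^2 = 9.81^2 = 96.2361
  Hs^2 = 2.1^2 = 4.41
  Numerator = rho * g^2 * Hs^2 * Tp = 1025 * 96.2361 * 4.41 * 13.3 = 5785649.37
  Denominator = 64 * pi = 201.0619
  P = 5785649.37 / 201.0619 = 28775.46 W/m

28775.46


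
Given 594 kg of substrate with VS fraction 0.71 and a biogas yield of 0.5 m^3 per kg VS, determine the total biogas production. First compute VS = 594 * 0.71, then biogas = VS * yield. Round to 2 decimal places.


Compute volatile solids:
  VS = mass * VS_fraction = 594 * 0.71 = 421.74 kg
Calculate biogas volume:
  Biogas = VS * specific_yield = 421.74 * 0.5
  Biogas = 210.87 m^3

210.87


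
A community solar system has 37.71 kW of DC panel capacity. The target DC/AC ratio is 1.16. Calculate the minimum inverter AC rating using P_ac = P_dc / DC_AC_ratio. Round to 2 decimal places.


The inverter AC capacity is determined by the DC/AC ratio.
Given: P_dc = 37.71 kW, DC/AC ratio = 1.16
P_ac = P_dc / ratio = 37.71 / 1.16
P_ac = 32.51 kW

32.51


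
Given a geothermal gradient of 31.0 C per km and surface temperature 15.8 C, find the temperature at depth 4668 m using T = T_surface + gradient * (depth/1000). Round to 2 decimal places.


Convert depth to km: 4668 / 1000 = 4.668 km
Temperature increase = gradient * depth_km = 31.0 * 4.668 = 144.71 C
Temperature at depth = T_surface + delta_T = 15.8 + 144.71
T = 160.51 C

160.51


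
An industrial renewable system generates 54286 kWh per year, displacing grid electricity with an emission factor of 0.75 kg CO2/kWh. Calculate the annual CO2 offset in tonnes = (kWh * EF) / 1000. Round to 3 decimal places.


CO2 offset in kg = generation * emission_factor
CO2 offset = 54286 * 0.75 = 40714.5 kg
Convert to tonnes:
  CO2 offset = 40714.5 / 1000 = 40.715 tonnes

40.715


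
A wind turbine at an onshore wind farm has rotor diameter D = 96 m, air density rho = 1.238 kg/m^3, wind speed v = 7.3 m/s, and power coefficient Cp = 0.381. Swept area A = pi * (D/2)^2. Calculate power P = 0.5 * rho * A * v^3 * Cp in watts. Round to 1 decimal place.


Step 1 -- Compute swept area:
  A = pi * (D/2)^2 = pi * (96/2)^2 = 7238.23 m^2
Step 2 -- Apply wind power equation:
  P = 0.5 * rho * A * v^3 * Cp
  v^3 = 7.3^3 = 389.017
  P = 0.5 * 1.238 * 7238.23 * 389.017 * 0.381
  P = 664074.1 W

664074.1


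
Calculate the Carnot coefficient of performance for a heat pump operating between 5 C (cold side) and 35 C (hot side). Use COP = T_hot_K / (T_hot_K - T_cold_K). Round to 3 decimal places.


Convert to Kelvin:
  T_hot = 35 + 273.15 = 308.15 K
  T_cold = 5 + 273.15 = 278.15 K
Apply Carnot COP formula:
  COP = T_hot_K / (T_hot_K - T_cold_K) = 308.15 / 30.0
  COP = 10.272

10.272


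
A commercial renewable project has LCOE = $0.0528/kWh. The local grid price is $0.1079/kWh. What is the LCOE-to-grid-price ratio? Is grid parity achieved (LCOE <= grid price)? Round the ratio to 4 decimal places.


Compare LCOE to grid price:
  LCOE = $0.0528/kWh, Grid price = $0.1079/kWh
  Ratio = LCOE / grid_price = 0.0528 / 0.1079 = 0.4893
  Grid parity achieved (ratio <= 1)? yes

0.4893


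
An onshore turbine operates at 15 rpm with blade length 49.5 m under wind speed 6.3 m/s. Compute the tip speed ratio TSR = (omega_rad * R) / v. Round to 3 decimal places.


Convert rotational speed to rad/s:
  omega = 15 * 2 * pi / 60 = 1.5708 rad/s
Compute tip speed:
  v_tip = omega * R = 1.5708 * 49.5 = 77.754 m/s
Tip speed ratio:
  TSR = v_tip / v_wind = 77.754 / 6.3 = 12.342

12.342


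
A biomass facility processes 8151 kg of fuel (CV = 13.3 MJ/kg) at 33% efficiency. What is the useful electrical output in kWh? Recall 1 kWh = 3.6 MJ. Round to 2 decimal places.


Total energy = mass * CV = 8151 * 13.3 = 108408.3 MJ
Useful energy = total * eta = 108408.3 * 0.33 = 35774.74 MJ
Convert to kWh: 35774.74 / 3.6
Useful energy = 9937.43 kWh

9937.43


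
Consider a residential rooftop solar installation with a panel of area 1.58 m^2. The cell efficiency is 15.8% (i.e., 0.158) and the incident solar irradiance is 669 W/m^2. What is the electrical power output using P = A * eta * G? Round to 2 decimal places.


Use the solar power formula P = A * eta * G.
Given: A = 1.58 m^2, eta = 0.158, G = 669 W/m^2
P = 1.58 * 0.158 * 669
P = 167.01 W

167.01


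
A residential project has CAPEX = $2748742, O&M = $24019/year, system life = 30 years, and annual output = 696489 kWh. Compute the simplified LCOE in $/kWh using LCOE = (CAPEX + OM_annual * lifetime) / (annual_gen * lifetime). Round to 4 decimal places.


Total cost = CAPEX + OM * lifetime = 2748742 + 24019 * 30 = 2748742 + 720570 = 3469312
Total generation = annual * lifetime = 696489 * 30 = 20894670 kWh
LCOE = 3469312 / 20894670
LCOE = 0.1660 $/kWh

0.1660


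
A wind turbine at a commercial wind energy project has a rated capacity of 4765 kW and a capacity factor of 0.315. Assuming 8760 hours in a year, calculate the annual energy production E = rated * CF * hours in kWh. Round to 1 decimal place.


Annual energy = rated_kW * capacity_factor * hours_per_year
Given: P_rated = 4765 kW, CF = 0.315, hours = 8760
E = 4765 * 0.315 * 8760
E = 13148541.0 kWh

13148541.0


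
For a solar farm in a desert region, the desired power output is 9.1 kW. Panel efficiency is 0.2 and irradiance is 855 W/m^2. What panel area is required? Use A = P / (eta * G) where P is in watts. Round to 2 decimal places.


Convert target power to watts: P = 9.1 * 1000 = 9100.0 W
Compute denominator: eta * G = 0.2 * 855 = 171.0
Required area A = P / (eta * G) = 9100.0 / 171.0
A = 53.22 m^2

53.22


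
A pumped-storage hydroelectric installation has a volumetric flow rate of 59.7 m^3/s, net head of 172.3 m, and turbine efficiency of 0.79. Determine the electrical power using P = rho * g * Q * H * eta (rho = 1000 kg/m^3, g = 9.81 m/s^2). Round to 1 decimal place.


Apply the hydropower formula P = rho * g * Q * H * eta
rho * g = 1000 * 9.81 = 9810.0
P = 9810.0 * 59.7 * 172.3 * 0.79
P = 79717873.9 W

79717873.9


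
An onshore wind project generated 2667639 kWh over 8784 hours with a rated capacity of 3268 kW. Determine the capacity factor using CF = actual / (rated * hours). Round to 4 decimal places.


Capacity factor = actual output / maximum possible output
Maximum possible = rated * hours = 3268 * 8784 = 28706112 kWh
CF = 2667639 / 28706112
CF = 0.0929

0.0929


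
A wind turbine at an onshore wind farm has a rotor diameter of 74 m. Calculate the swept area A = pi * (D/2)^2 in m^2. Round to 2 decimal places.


Compute the rotor radius:
  r = D / 2 = 74 / 2 = 37.0 m
Calculate swept area:
  A = pi * r^2 = pi * 37.0^2
  A = 4300.84 m^2

4300.84


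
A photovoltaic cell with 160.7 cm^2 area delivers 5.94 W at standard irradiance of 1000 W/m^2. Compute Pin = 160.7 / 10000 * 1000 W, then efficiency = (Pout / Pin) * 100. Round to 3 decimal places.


First compute the input power:
  Pin = area_cm2 / 10000 * G = 160.7 / 10000 * 1000 = 16.07 W
Then compute efficiency:
  Efficiency = (Pout / Pin) * 100 = (5.94 / 16.07) * 100
  Efficiency = 36.963%

36.963
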